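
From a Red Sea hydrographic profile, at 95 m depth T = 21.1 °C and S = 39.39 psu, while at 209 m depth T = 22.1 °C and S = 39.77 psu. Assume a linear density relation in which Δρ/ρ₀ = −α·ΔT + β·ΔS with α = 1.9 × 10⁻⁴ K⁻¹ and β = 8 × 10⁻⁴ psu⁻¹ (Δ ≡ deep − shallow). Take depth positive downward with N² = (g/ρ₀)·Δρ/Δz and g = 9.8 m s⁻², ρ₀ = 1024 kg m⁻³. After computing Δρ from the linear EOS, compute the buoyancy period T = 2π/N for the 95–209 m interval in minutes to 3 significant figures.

ΔT = +1.0 K, ΔS = +0.38 psu (deep − shallow).
Δρ/ρ₀ = −αΔT + βΔS = -1.90 × 10⁻⁴ + 3.04 × 10⁻⁴ = 1.14 × 10⁻⁴, so Δρ ≈ 0.1167 kg m⁻³.
N² = (g/ρ₀)·Δρ/Δz = g·(Δρ/ρ₀)/Δz = 9.8 × 1.14 × 10⁻⁴ / 114 = 9.8000 × 10⁻⁶ s⁻².
N = √(9.8000 × 10⁻⁶) = 3.1305 × 10⁻³ rad s⁻¹ → T = 2π/N = 2.0071 × 10³ s = 33.452 min ≈ 33.5 min.

33.5 min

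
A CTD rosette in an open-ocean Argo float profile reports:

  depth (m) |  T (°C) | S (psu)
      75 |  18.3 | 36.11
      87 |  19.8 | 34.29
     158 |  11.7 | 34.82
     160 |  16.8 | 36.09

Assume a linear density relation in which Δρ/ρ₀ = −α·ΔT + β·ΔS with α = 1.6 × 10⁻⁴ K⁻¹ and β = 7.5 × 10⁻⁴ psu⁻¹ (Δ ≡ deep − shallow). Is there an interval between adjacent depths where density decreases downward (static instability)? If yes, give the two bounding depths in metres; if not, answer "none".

75–87 m

Evaluate Δρ/ρ₀ = −αΔT + βΔS across each adjacent pair:
  75–87 m: −αΔT+βΔS = −(1.6 × 10⁻⁴)(+1.5)+(7.5 × 10⁻⁴)(-1.82) = -1.6 × 10⁻³ → UNSTABLE
  87–158 m: −αΔT+βΔS = −(1.6 × 10⁻⁴)(-8.1)+(7.5 × 10⁻⁴)(+0.53) = 1.7 × 10⁻³ → stable
  158–160 m: −αΔT+βΔS = −(1.6 × 10⁻⁴)(+5.1)+(7.5 × 10⁻⁴)(+1.27) = 1.4 × 10⁻⁴ → stable
The 75–87 m interval has Δρ < 0: lighter water underlies denser water.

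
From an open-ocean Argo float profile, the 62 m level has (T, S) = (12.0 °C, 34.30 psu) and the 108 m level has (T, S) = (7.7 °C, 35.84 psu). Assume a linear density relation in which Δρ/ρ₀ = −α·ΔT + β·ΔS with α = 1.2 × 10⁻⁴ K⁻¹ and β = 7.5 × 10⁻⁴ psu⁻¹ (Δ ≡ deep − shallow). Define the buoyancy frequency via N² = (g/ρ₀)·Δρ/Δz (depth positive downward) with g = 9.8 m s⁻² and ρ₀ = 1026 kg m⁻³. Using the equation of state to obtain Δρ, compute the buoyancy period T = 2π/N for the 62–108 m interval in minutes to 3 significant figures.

5.55 min

ΔT = -4.3 K, ΔS = +1.54 psu (deep − shallow).
Δρ/ρ₀ = −αΔT + βΔS = 5.16 × 10⁻⁴ + 1.155 × 10⁻³ = 1.671 × 10⁻³, so Δρ ≈ 1.714 kg m⁻³.
N² = (g/ρ₀)·Δρ/Δz = g·(Δρ/ρ₀)/Δz = 9.8 × 1.671 × 10⁻³ / 46 = 3.5600 × 10⁻⁴ s⁻².
N = √(3.5600 × 10⁻⁴) = 0.018868 rad s⁻¹ → T = 2π/N = 333.01 s = 5.5502 min ≈ 5.55 min.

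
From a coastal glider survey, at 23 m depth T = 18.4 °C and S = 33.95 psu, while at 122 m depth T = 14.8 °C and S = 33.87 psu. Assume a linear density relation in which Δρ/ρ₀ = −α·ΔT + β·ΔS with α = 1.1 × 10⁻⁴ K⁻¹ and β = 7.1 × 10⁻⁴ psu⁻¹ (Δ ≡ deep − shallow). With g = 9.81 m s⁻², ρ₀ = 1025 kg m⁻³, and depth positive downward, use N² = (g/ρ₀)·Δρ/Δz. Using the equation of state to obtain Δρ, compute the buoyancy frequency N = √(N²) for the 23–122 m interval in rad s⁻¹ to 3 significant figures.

ΔT = -3.6 K, ΔS = -0.08 psu (deep − shallow).
Δρ/ρ₀ = −αΔT + βΔS = 3.96 × 10⁻⁴ − 5.68 × 10⁻⁵ = 3.392 × 10⁻⁴, so Δρ ≈ 0.3477 kg m⁻³.
N² = (g/ρ₀)·Δρ/Δz = g·(Δρ/ρ₀)/Δz = 9.81 × 3.392 × 10⁻⁴ / 99 = 3.3612 × 10⁻⁵ s⁻².
N = √(3.3612 × 10⁻⁵) = 5.7976 × 10⁻³ rad s⁻¹ ≈ 5.80 × 10⁻³ rad s⁻¹.

5.80 × 10⁻³ rad s⁻¹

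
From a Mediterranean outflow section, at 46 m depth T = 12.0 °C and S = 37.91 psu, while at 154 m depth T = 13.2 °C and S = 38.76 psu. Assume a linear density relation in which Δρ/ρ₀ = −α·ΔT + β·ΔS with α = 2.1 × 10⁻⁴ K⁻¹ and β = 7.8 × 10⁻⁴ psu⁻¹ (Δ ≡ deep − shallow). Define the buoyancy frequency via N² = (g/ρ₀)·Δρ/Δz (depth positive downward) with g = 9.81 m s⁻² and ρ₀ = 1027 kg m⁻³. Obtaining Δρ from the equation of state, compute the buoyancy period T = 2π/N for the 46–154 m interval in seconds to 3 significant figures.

1.03 × 10³ s

ΔT = +1.2 K, ΔS = +0.85 psu (deep − shallow).
Δρ/ρ₀ = −αΔT + βΔS = -2.52 × 10⁻⁴ + 6.63 × 10⁻⁴ = 4.11 × 10⁻⁴, so Δρ ≈ 0.4221 kg m⁻³.
N² = (g/ρ₀)·Δρ/Δz = g·(Δρ/ρ₀)/Δz = 9.81 × 4.11 × 10⁻⁴ / 108 = 3.7332 × 10⁻⁵ s⁻².
N = √(3.7332 × 10⁻⁵) = 6.1100 × 10⁻³ rad s⁻¹ → T = 2π/N = 1.0283 × 10³ s ≈ 1.03 × 10³ s.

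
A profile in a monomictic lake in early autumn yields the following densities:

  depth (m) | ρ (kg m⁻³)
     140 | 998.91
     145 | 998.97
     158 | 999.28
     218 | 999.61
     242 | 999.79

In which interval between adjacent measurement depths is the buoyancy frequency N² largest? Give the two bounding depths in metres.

Compute the density gradient over each adjacent pair:
  140–145 m: Δρ/Δz = 0.06/5 = 0.012 kg m⁻⁴
  145–158 m: Δρ/Δz = 0.31/13 = 0.024 kg m⁻⁴
  158–218 m: Δρ/Δz = 0.33/60 = 5.5 × 10⁻³ kg m⁻⁴
  218–242 m: Δρ/Δz = 0.18/24 = 7.5 × 10⁻³ kg m⁻⁴
The largest gradient is in the 145–158 m interval — the pycnocline.

145–158 m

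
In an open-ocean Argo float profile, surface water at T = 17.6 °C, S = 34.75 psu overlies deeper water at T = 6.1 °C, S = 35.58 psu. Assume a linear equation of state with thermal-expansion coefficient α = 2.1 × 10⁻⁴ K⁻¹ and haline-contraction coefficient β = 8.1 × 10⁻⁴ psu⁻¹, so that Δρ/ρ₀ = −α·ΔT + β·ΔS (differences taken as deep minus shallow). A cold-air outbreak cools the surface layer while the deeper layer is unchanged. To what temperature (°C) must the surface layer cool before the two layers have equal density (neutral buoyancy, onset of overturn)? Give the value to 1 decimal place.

2.9 °C

Neutral buoyancy requires Δρ = 0, i.e. −α(T_deep − T_surf′) + β(S_deep − S_surf) = 0.
T_surf′ = T_deep − (β/α)·ΔS = 6.1 − (8.1 × 10⁻⁴/2.1 × 10⁻⁴)·(+0.83) = 2.899 °C.
Cooling required: 17.6 − (2.899) = 14.701 °C.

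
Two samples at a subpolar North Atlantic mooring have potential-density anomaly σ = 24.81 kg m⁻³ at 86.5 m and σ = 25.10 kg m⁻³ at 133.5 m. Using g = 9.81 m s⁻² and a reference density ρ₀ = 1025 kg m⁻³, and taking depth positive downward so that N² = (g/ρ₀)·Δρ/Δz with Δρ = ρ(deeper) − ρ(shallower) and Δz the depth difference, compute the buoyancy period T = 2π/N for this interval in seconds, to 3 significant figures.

Δρ = 1025.10 − 1024.81 = 0.29 kg m⁻³ over Δz = 133.5 − 86.5 = 47 m.
N² = (9.81/1025) × (0.29/47) = 5.9053 × 10⁻⁵ s⁻².
N = √(5.9053 × 10⁻⁵) = 7.6846 × 10⁻³ rad s⁻¹, so T = 2π/N = 817.63 s ≈ 818 s.

818 s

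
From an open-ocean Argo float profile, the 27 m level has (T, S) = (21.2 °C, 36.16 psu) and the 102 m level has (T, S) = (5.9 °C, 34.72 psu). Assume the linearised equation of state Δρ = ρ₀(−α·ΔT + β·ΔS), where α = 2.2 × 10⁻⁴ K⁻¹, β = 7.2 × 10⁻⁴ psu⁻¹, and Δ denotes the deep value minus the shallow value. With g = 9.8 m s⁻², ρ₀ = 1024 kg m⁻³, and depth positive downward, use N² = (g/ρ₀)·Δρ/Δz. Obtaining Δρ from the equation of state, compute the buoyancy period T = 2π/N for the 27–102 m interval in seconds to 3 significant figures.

360 s

ΔT = -15.3 K, ΔS = -1.44 psu (deep − shallow).
Δρ/ρ₀ = −αΔT + βΔS = 3.366 × 10⁻³ − 1.0368 × 10⁻³ = 2.3292 × 10⁻³, so Δρ ≈ 2.385 kg m⁻³.
N² = (g/ρ₀)·Δρ/Δz = g·(Δρ/ρ₀)/Δz = 9.8 × 2.3292 × 10⁻³ / 75 = 3.0435 × 10⁻⁴ s⁻².
N = √(3.0435 × 10⁻⁴) = 0.017446 rad s⁻¹ → T = 2π/N = 360.15 s ≈ 360 s.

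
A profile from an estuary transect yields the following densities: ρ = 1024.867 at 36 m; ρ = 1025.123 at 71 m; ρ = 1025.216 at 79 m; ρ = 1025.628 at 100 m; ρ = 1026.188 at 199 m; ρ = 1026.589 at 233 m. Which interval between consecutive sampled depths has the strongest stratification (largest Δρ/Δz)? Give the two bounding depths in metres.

79–100 m

Compute the density gradient over each adjacent pair:
  36–71 m: Δρ/Δz = 0.256/35 = 7.3 × 10⁻³ kg m⁻⁴
  71–79 m: Δρ/Δz = 0.093/8 = 0.012 kg m⁻⁴
  79–100 m: Δρ/Δz = 0.412/21 = 0.020 kg m⁻⁴
  100–199 m: Δρ/Δz = 0.560/99 = 5.7 × 10⁻³ kg m⁻⁴
  199–233 m: Δρ/Δz = 0.401/34 = 0.012 kg m⁻⁴
The largest gradient is in the 79–100 m interval — the pycnocline.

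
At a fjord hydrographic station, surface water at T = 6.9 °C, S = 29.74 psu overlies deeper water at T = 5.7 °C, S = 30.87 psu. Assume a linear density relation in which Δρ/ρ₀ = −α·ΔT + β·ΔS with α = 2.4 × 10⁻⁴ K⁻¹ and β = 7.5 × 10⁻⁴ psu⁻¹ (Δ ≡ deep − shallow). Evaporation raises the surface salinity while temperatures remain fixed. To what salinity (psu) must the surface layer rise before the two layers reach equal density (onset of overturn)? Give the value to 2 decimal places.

31.25 psu

Neutral buoyancy requires −α(T_deep − T_surf) + β(S_deep − S_surf′) = 0.
S_surf′ = S_deep − (α/β)·ΔT = 30.87 − (2.4 × 10⁻⁴/7.5 × 10⁻⁴)·(-1.2) = 31.2540 psu.
Increase required: 31.2540 − 29.74 = 1.5140 psu.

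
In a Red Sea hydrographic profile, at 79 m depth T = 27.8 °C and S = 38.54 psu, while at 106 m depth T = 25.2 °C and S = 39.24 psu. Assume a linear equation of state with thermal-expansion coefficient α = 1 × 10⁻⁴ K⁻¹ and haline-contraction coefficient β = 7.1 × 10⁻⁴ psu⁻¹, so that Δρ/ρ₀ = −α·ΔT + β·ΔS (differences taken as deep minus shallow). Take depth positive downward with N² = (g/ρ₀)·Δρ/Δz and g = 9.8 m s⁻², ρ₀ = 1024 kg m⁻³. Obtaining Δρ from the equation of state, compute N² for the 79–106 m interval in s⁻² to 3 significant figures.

ΔT = -2.6 K, ΔS = +0.70 psu (deep − shallow).
Δρ/ρ₀ = −αΔT + βΔS = 2.60 × 10⁻⁴ + 4.97 × 10⁻⁴ = 7.57 × 10⁻⁴, so Δρ ≈ 0.7752 kg m⁻³.
N² = (g/ρ₀)·Δρ/Δz = g·(Δρ/ρ₀)/Δz = 9.8 × 7.57 × 10⁻⁴ / 27 = 2.7476 × 10⁻⁴ s⁻² ≈ 2.75 × 10⁻⁴ s⁻².

2.75 × 10⁻⁴ s⁻²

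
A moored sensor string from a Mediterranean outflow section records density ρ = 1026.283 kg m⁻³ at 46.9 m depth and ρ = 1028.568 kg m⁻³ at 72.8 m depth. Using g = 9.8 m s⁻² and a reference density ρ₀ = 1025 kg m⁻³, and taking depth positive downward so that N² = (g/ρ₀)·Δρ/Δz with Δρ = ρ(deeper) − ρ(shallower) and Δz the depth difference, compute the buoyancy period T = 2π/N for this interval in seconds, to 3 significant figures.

216 s

Δρ = 1028.568 − 1026.283 = 2.285 kg m⁻³ over Δz = 72.8 − 46.9 = 25.9 m.
N² = (9.8/1025) × (2.285/25.9) = 8.4351 × 10⁻⁴ s⁻².
N = √(8.4351 × 10⁻⁴) = 0.029043 rad s⁻¹, so T = 2π/N = 216.34 s ≈ 216 s.
N² > 0, so the interval is statically stable.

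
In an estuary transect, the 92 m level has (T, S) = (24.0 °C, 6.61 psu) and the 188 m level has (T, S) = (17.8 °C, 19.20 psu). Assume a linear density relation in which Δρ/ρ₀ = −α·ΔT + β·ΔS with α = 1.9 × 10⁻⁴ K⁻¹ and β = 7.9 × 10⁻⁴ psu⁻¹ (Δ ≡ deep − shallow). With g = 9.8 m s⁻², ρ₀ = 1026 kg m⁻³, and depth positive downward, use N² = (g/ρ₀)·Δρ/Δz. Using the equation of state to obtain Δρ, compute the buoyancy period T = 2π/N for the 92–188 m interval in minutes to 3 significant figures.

3.11 min

ΔT = -6.2 K, ΔS = +12.59 psu (deep − shallow).
Δρ/ρ₀ = −αΔT + βΔS = 1.178 × 10⁻³ + 9.9461 × 10⁻³ = 0.0111241, so Δρ ≈ 11.41 kg m⁻³.
N² = (g/ρ₀)·Δρ/Δz = g·(Δρ/ρ₀)/Δz = 9.8 × 0.0111241 / 96 = 1.1356 × 10⁻³ s⁻².
N = √(1.1356 × 10⁻³) = 0.033699 rad s⁻¹ → T = 2π/N = 186.45 s = 3.1075 min ≈ 3.11 min.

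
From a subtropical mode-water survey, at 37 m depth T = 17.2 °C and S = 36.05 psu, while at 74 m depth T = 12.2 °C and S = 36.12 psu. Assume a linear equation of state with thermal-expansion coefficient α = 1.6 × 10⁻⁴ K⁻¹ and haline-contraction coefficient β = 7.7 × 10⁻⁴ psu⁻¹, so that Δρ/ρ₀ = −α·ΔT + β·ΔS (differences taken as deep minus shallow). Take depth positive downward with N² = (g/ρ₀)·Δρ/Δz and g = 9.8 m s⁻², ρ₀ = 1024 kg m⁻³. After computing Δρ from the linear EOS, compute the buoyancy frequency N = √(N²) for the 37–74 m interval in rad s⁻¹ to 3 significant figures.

0.0150 rad s⁻¹

ΔT = -5.0 K, ΔS = +0.07 psu (deep − shallow).
Δρ/ρ₀ = −αΔT + βΔS = 8.00 × 10⁻⁴ + 5.39 × 10⁻⁵ = 8.539 × 10⁻⁴, so Δρ ≈ 0.8744 kg m⁻³.
N² = (g/ρ₀)·Δρ/Δz = g·(Δρ/ρ₀)/Δz = 9.8 × 8.539 × 10⁻⁴ / 37 = 2.2617 × 10⁻⁴ s⁻².
N = √(2.2617 × 10⁻⁴) = 0.015039 rad s⁻¹ ≈ 0.0150 rad s⁻¹.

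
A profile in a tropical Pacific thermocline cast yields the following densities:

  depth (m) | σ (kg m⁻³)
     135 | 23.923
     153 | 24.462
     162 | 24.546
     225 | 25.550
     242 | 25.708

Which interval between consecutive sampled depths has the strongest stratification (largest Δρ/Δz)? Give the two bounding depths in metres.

135–153 m

Compute the density gradient over each adjacent pair:
  135–153 m: Δρ/Δz = 0.539/18 = 0.030 kg m⁻⁴
  153–162 m: Δρ/Δz = 0.084/9 = 9.3 × 10⁻³ kg m⁻⁴
  162–225 m: Δρ/Δz = 1.004/63 = 0.016 kg m⁻⁴
  225–242 m: Δρ/Δz = 0.158/17 = 9.3 × 10⁻³ kg m⁻⁴
The largest gradient is in the 135–153 m interval — the pycnocline.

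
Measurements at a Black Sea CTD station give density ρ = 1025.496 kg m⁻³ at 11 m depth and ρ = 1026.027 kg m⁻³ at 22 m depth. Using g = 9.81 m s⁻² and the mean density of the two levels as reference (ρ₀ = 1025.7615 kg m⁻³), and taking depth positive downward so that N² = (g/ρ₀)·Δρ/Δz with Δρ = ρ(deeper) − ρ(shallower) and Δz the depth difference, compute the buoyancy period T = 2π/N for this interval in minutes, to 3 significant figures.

Δρ = 1026.027 − 1025.496 = 0.531 kg m⁻³ over Δz = 22 − 11 = 11 m.
N² = (9.81/1025.7615) × (0.531/11) = 4.6166 × 10⁻⁴ s⁻².
N = √(4.6166 × 10⁻⁴) = 0.021486 rad s⁻¹, so T = 2π/N = 292.43 s = 4.8738 min ≈ 4.87 min.
A positive N² confirms static stability across the interval.

4.87 min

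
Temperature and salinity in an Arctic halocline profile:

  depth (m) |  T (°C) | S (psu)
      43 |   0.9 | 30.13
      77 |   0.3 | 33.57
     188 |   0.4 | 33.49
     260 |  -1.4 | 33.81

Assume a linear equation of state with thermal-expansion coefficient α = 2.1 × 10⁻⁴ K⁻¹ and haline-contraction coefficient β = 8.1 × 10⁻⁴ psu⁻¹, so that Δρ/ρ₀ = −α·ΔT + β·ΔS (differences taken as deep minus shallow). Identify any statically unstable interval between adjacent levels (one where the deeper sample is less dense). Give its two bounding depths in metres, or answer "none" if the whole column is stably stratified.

77–188 m

Evaluate Δρ/ρ₀ = −αΔT + βΔS across each adjacent pair:
  43–77 m: −αΔT+βΔS = −(2.1 × 10⁻⁴)(-0.6)+(8.1 × 10⁻⁴)(+3.44) = 2.9 × 10⁻³ → stable
  77–188 m: −αΔT+βΔS = −(2.1 × 10⁻⁴)(+0.1)+(8.1 × 10⁻⁴)(-0.08) = -8.6 × 10⁻⁵ → UNSTABLE
  188–260 m: −αΔT+βΔS = −(2.1 × 10⁻⁴)(-1.8)+(8.1 × 10⁻⁴)(+0.32) = 6.4 × 10⁻⁴ → stable
The 77–188 m interval has Δρ < 0: lighter water underlies denser water.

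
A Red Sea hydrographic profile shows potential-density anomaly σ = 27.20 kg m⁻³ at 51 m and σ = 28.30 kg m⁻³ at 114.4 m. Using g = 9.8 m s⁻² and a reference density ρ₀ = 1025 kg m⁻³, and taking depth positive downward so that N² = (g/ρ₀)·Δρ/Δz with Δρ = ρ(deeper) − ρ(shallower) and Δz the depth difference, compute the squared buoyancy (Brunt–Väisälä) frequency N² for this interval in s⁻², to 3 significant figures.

1.66 × 10⁻⁴ s⁻²

Δρ = 1028.30 − 1027.20 = 1.10 kg m⁻³ over Δz = 114.4 − 51 = 63.4 m.
N² = (9.8/1025) × (1.10/63.4) = 1.6588 × 10⁻⁴ s⁻² ≈ 1.66 × 10⁻⁴ s⁻².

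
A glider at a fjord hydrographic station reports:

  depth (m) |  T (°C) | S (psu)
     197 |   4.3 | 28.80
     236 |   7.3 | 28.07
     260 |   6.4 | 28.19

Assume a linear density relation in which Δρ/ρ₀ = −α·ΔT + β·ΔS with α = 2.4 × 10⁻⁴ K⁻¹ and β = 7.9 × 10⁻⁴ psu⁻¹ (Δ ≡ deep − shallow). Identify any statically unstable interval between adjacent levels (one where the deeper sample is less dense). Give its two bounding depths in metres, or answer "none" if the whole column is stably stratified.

197–236 m

Evaluate Δρ/ρ₀ = −αΔT + βΔS across each adjacent pair:
  197–236 m: −αΔT+βΔS = −(2.4 × 10⁻⁴)(+3.0)+(7.9 × 10⁻⁴)(-0.73) = -1.3 × 10⁻³ → UNSTABLE
  236–260 m: −αΔT+βΔS = −(2.4 × 10⁻⁴)(-0.9)+(7.9 × 10⁻⁴)(+0.12) = 3.1 × 10⁻⁴ → stable
The 197–236 m interval has Δρ < 0: lighter water underlies denser water.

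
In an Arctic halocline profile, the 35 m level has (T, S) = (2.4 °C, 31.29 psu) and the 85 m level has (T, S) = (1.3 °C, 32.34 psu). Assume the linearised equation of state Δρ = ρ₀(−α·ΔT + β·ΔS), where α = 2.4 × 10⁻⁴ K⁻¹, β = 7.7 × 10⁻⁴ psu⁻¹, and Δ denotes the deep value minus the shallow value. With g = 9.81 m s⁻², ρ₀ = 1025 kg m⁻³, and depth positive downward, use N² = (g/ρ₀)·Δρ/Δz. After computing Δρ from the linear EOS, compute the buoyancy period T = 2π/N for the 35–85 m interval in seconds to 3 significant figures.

433 s

ΔT = -1.1 K, ΔS = +1.05 psu (deep − shallow).
Δρ/ρ₀ = −αΔT + βΔS = 2.64 × 10⁻⁴ + 8.085 × 10⁻⁴ = 1.0725 × 10⁻³, so Δρ ≈ 1.099 kg m⁻³.
N² = (g/ρ₀)·Δρ/Δz = g·(Δρ/ρ₀)/Δz = 9.81 × 1.0725 × 10⁻³ / 50 = 2.1042 × 10⁻⁴ s⁻².
N = √(2.1042 × 10⁻⁴) = 0.014506 rad s⁻¹ → T = 2π/N = 433.14 s ≈ 433 s.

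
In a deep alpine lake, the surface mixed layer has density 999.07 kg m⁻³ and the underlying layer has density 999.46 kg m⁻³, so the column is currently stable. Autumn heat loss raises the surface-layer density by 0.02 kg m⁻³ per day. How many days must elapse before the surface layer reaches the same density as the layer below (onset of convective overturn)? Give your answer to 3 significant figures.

19.5 days

Density deficit of the surface layer: 999.46 − 999.07 = 0.39 kg m⁻³.
Required change = 0.39 / 0.02 = 19.5 days.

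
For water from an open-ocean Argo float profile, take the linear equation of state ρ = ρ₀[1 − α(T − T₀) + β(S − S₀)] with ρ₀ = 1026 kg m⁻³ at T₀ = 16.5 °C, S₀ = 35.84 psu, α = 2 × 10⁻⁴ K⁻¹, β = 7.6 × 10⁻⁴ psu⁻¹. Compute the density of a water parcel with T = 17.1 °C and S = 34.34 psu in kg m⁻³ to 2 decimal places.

1024.71 kg m⁻³

T − T₀ = +0.6 K, S − S₀ = -1.50 psu.
Bracket = 1 − α·(+0.6) + β·(-1.50) = 1 + (-1.26 × 10⁻³) = 0.9987400.
ρ = 1026 × 0.9987400 = 1024.71 kg m⁻³.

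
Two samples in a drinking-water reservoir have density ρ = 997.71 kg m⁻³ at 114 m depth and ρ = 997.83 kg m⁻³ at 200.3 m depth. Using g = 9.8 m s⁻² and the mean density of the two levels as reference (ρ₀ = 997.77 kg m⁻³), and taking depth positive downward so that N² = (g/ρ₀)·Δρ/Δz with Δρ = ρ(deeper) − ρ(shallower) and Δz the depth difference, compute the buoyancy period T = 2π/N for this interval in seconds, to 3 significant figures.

Δρ = 997.83 − 997.71 = 0.12 kg m⁻³ over Δz = 200.3 − 114 = 86.3 m.
N² = (9.8/997.77) × (0.12/86.3) = 1.3657 × 10⁻⁵ s⁻².
N = √(1.3657 × 10⁻⁵) = 3.6955 × 10⁻³ rad s⁻¹, so T = 2π/N = 1.7002 × 10³ s ≈ 1.70 × 10³ s.
N² > 0, so the interval is statically stable.

1.70 × 10³ s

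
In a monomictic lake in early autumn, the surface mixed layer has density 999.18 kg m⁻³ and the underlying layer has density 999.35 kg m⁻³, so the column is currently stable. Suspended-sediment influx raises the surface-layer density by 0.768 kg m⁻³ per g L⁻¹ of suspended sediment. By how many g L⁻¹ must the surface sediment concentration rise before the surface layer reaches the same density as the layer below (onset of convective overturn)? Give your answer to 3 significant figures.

Density deficit of the surface layer: 999.35 − 999.18 = 0.17 kg m⁻³.
Required change = 0.17 / 0.768 = 0.221 g L⁻¹.

0.221 g L⁻¹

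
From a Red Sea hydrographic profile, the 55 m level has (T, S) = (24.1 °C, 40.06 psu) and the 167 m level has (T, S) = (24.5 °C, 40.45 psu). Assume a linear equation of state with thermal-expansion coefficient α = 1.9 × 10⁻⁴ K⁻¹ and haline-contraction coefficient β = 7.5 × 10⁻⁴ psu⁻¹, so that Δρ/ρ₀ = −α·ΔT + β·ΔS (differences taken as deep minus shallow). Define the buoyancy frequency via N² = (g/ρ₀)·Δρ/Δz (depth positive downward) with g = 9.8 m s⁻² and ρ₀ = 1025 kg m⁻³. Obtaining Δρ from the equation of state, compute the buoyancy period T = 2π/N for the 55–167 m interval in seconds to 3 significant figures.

1.44 × 10³ s

ΔT = +0.4 K, ΔS = +0.39 psu (deep − shallow).
Δρ/ρ₀ = −αΔT + βΔS = -7.60 × 10⁻⁵ + 2.925 × 10⁻⁴ = 2.165 × 10⁻⁴, so Δρ ≈ 0.2219 kg m⁻³.
N² = (g/ρ₀)·Δρ/Δz = g·(Δρ/ρ₀)/Δz = 9.8 × 2.165 × 10⁻⁴ / 112 = 1.8944 × 10⁻⁵ s⁻².
N = √(1.8944 × 10⁻⁵) = 4.3525 × 10⁻³ rad s⁻¹ → T = 2π/N = 1.4436 × 10³ s ≈ 1.44 × 10³ s.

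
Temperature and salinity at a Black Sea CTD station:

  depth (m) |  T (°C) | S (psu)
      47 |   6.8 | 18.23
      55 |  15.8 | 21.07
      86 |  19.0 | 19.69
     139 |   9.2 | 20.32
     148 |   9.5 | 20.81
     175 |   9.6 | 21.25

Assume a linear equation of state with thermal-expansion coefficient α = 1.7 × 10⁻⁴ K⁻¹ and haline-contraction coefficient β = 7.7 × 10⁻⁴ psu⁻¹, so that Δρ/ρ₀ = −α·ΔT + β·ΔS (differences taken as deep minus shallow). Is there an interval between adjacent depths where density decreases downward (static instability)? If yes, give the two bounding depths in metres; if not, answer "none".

Evaluate Δρ/ρ₀ = −αΔT + βΔS across each adjacent pair:
  47–55 m: −αΔT+βΔS = −(1.7 × 10⁻⁴)(+9.0)+(7.7 × 10⁻⁴)(+2.84) = 6.6 × 10⁻⁴ → stable
  55–86 m: −αΔT+βΔS = −(1.7 × 10⁻⁴)(+3.2)+(7.7 × 10⁻⁴)(-1.38) = -1.6 × 10⁻³ → UNSTABLE
  86–139 m: −αΔT+βΔS = −(1.7 × 10⁻⁴)(-9.8)+(7.7 × 10⁻⁴)(+0.63) = 2.2 × 10⁻³ → stable
  139–148 m: −αΔT+βΔS = −(1.7 × 10⁻⁴)(+0.3)+(7.7 × 10⁻⁴)(+0.49) = 3.3 × 10⁻⁴ → stable
  148–175 m: −αΔT+βΔS = −(1.7 × 10⁻⁴)(+0.1)+(7.7 × 10⁻⁴)(+0.44) = 3.2 × 10⁻⁴ → stable
The 55–86 m interval has Δρ < 0: lighter water underlies denser water.

55–86 m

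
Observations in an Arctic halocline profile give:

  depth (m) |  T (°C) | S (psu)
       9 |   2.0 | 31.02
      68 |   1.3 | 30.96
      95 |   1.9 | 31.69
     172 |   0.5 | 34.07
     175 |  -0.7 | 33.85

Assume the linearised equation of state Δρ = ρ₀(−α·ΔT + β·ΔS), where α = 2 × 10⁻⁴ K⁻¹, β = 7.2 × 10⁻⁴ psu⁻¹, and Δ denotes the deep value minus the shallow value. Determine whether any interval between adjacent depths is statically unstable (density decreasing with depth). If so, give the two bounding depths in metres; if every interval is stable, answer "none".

Evaluate Δρ/ρ₀ = −αΔT + βΔS across each adjacent pair:
  9–68 m: −αΔT+βΔS = −(2 × 10⁻⁴)(-0.7)+(7.2 × 10⁻⁴)(-0.06) = 9.7 × 10⁻⁵ → stable
  68–95 m: −αΔT+βΔS = −(2 × 10⁻⁴)(+0.6)+(7.2 × 10⁻⁴)(+0.73) = 4.1 × 10⁻⁴ → stable
  95–172 m: −αΔT+βΔS = −(2 × 10⁻⁴)(-1.4)+(7.2 × 10⁻⁴)(+2.38) = 2.0 × 10⁻³ → stable
  172–175 m: −αΔT+βΔS = −(2 × 10⁻⁴)(-1.2)+(7.2 × 10⁻⁴)(-0.22) = 8.2 × 10⁻⁵ → stable
Every interval has Δρ > 0: the column is stably stratified throughout.

none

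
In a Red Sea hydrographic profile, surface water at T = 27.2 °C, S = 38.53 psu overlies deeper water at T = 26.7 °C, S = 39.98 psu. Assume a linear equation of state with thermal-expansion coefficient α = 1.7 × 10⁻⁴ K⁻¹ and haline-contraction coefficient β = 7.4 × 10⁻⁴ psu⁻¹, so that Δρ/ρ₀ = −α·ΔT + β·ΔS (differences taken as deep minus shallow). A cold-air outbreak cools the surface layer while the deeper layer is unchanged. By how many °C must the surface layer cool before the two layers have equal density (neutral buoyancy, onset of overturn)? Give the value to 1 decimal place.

Neutral buoyancy requires Δρ = 0, i.e. −α(T_deep − T_surf′) + β(S_deep − S_surf) = 0.
T_surf′ = T_deep − (β/α)·ΔS = 26.7 − (7.4 × 10⁻⁴/1.7 × 10⁻⁴)·(+1.45) = 20.388 °C.
Cooling required: 27.2 − (20.388) = 6.812 °C.

6.8 °C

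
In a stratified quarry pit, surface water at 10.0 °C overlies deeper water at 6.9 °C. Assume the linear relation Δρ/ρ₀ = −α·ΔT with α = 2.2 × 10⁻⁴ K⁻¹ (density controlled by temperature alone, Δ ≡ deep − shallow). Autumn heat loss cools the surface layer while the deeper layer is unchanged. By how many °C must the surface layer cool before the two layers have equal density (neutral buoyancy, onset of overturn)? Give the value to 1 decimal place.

With temperature the only control, equal density requires T_surf′ = T_deep.
T_surf′ = 6.9 °C.
Cooling required: 10.0 − 6.9 = 3.1 °C.

3.1 °C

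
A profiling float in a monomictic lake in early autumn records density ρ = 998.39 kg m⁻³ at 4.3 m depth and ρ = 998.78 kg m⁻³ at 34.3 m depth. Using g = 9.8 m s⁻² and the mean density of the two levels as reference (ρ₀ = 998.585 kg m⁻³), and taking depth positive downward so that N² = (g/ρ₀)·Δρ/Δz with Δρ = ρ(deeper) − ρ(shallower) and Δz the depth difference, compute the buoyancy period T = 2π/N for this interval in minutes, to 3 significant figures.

Δρ = 998.78 − 998.39 = 0.39 kg m⁻³ over Δz = 34.3 − 4.3 = 30 m.
N² = (9.8/998.585) × (0.39/30) = 1.2758 × 10⁻⁴ s⁻².
N = √(1.2758 × 10⁻⁴) = 0.011295 rad s⁻¹, so T = 2π/N = 556.28 s = 9.2713 min ≈ 9.27 min.
A positive N² confirms static stability across the interval.

9.27 min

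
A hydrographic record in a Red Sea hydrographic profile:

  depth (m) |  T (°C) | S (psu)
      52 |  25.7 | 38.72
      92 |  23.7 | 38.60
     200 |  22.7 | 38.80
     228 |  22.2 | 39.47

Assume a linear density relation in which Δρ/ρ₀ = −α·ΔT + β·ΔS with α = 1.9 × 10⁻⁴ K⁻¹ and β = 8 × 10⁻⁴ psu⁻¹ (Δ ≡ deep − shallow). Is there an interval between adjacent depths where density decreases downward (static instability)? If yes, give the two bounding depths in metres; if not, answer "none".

Evaluate Δρ/ρ₀ = −αΔT + βΔS across each adjacent pair:
  52–92 m: −αΔT+βΔS = −(1.9 × 10⁻⁴)(-2.0)+(8 × 10⁻⁴)(-0.12) = 2.8 × 10⁻⁴ → stable
  92–200 m: −αΔT+βΔS = −(1.9 × 10⁻⁴)(-1.0)+(8 × 10⁻⁴)(+0.20) = 3.5 × 10⁻⁴ → stable
  200–228 m: −αΔT+βΔS = −(1.9 × 10⁻⁴)(-0.5)+(8 × 10⁻⁴)(+0.67) = 6.3 × 10⁻⁴ → stable
Every interval has Δρ > 0: the column is stably stratified throughout.

none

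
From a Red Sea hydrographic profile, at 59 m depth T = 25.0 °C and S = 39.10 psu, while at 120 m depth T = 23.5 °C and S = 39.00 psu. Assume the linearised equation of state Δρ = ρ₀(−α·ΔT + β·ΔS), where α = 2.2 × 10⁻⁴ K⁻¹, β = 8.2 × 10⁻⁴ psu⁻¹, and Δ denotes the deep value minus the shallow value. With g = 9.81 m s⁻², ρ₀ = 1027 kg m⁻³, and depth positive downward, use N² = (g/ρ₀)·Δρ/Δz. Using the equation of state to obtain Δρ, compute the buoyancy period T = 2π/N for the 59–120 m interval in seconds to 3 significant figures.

ΔT = -1.5 K, ΔS = -0.10 psu (deep − shallow).
Δρ/ρ₀ = −αΔT + βΔS = 3.30 × 10⁻⁴ − 8.20 × 10⁻⁵ = 2.48 × 10⁻⁴, so Δρ ≈ 0.2547 kg m⁻³.
N² = (g/ρ₀)·Δρ/Δz = g·(Δρ/ρ₀)/Δz = 9.81 × 2.48 × 10⁻⁴ / 61 = 3.9883 × 10⁻⁵ s⁻².
N = √(3.9883 × 10⁻⁵) = 6.3153 × 10⁻³ rad s⁻¹ → T = 2π/N = 994.91 s ≈ 995 s.

995 s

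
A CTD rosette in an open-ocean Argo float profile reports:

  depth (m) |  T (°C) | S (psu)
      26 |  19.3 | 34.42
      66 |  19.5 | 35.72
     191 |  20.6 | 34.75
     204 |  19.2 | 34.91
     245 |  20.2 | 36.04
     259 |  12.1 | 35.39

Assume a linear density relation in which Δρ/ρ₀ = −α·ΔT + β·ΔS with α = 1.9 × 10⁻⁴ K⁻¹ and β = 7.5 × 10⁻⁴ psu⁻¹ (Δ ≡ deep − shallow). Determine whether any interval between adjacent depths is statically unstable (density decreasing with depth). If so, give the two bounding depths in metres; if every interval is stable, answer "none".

Evaluate Δρ/ρ₀ = −αΔT + βΔS across each adjacent pair:
  26–66 m: −αΔT+βΔS = −(1.9 × 10⁻⁴)(+0.2)+(7.5 × 10⁻⁴)(+1.30) = 9.4 × 10⁻⁴ → stable
  66–191 m: −αΔT+βΔS = −(1.9 × 10⁻⁴)(+1.1)+(7.5 × 10⁻⁴)(-0.97) = -9.4 × 10⁻⁴ → UNSTABLE
  191–204 m: −αΔT+βΔS = −(1.9 × 10⁻⁴)(-1.4)+(7.5 × 10⁻⁴)(+0.16) = 3.9 × 10⁻⁴ → stable
  204–245 m: −αΔT+βΔS = −(1.9 × 10⁻⁴)(+1.0)+(7.5 × 10⁻⁴)(+1.13) = 6.6 × 10⁻⁴ → stable
  245–259 m: −αΔT+βΔS = −(1.9 × 10⁻⁴)(-8.1)+(7.5 × 10⁻⁴)(-0.65) = 1.1 × 10⁻³ → stable
The 66–191 m interval has Δρ < 0: lighter water underlies denser water.

66–191 m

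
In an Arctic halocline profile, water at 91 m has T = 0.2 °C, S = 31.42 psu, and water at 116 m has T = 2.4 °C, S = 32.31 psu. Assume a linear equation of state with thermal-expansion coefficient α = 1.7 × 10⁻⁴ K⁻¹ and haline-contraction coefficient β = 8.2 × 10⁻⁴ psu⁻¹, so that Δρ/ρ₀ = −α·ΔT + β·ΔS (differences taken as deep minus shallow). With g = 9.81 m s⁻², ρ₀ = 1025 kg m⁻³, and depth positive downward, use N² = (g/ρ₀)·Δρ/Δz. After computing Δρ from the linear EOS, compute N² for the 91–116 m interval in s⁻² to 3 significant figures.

1.40 × 10⁻⁴ s⁻²

ΔT = +2.2 K, ΔS = +0.89 psu (deep − shallow).
Δρ/ρ₀ = −αΔT + βΔS = -3.74 × 10⁻⁴ + 7.298 × 10⁻⁴ = 3.558 × 10⁻⁴, so Δρ ≈ 0.3647 kg m⁻³.
N² = (g/ρ₀)·Δρ/Δz = g·(Δρ/ρ₀)/Δz = 9.81 × 3.558 × 10⁻⁴ / 25 = 1.3962 × 10⁻⁴ s⁻² ≈ 1.40 × 10⁻⁴ s⁻².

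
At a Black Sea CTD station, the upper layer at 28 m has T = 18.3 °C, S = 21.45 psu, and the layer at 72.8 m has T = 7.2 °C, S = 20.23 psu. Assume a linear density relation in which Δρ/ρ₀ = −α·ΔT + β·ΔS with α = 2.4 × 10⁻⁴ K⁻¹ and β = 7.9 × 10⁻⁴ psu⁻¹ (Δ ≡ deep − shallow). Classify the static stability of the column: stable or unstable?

ΔT = 7.2 − 18.3 = -11.1 K and ΔS = 20.23 − 21.45 = -1.22 psu (deep − shallow).
−αΔT = 2.664 × 10⁻³; βΔS = -9.638 × 10⁻⁴; sum Δρ/ρ₀ = 1.7002 × 10⁻³.
Δρ/ρ₀ > 0, so Δρ > 0: deeper water is denser → statically stable.

stable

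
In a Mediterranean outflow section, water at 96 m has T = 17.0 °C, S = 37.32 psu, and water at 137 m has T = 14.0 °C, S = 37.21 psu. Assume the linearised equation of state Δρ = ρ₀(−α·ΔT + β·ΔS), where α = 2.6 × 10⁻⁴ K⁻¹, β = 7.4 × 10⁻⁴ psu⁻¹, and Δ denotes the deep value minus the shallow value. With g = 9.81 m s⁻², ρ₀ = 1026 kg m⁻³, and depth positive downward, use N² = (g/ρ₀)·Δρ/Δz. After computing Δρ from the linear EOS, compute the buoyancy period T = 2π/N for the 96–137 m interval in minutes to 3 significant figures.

8.10 min

ΔT = -3.0 K, ΔS = -0.11 psu (deep − shallow).
Δρ/ρ₀ = −αΔT + βΔS = 7.80 × 10⁻⁴ − 8.14 × 10⁻⁵ = 6.986 × 10⁻⁴, so Δρ ≈ 0.7168 kg m⁻³.
N² = (g/ρ₀)·Δρ/Δz = g·(Δρ/ρ₀)/Δz = 9.81 × 6.986 × 10⁻⁴ / 41 = 1.6715 × 10⁻⁴ s⁻².
N = √(1.6715 × 10⁻⁴) = 0.012929 rad s⁻¹ → T = 2π/N = 485.98 s = 8.0997 min ≈ 8.10 min.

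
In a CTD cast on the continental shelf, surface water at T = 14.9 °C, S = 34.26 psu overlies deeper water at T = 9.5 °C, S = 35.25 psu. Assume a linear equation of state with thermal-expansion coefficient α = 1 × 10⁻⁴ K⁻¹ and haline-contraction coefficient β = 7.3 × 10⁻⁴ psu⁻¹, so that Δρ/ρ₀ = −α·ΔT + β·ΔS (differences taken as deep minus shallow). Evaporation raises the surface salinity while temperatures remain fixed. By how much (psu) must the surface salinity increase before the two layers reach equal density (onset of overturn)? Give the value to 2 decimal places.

Neutral buoyancy requires −α(T_deep − T_surf) + β(S_deep − S_surf′) = 0.
S_surf′ = S_deep − (α/β)·ΔT = 35.25 − (1 × 10⁻⁴/7.3 × 10⁻⁴)·(-5.4) = 35.9897 psu.
Increase required: 35.9897 − 34.26 = 1.7297 psu.

1.73 psu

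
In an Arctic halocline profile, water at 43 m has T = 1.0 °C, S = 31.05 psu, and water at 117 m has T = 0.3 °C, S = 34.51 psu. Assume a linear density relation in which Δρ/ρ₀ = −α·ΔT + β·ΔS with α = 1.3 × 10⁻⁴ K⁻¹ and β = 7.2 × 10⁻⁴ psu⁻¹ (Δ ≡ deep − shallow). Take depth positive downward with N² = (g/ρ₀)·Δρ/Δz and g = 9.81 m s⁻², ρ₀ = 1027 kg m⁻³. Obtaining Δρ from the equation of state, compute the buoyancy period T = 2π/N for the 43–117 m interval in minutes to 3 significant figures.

ΔT = -0.7 K, ΔS = +3.46 psu (deep − shallow).
Δρ/ρ₀ = −αΔT + βΔS = 9.10 × 10⁻⁵ + 2.4912 × 10⁻³ = 2.5822 × 10⁻³, so Δρ ≈ 2.652 kg m⁻³.
N² = (g/ρ₀)·Δρ/Δz = g·(Δρ/ρ₀)/Δz = 9.81 × 2.5822 × 10⁻³ / 74 = 3.4232 × 10⁻⁴ s⁻².
N = √(3.4232 × 10⁻⁴) = 0.018502 rad s⁻¹ → T = 2π/N = 339.59 s = 5.6598 min ≈ 5.66 min.

5.66 min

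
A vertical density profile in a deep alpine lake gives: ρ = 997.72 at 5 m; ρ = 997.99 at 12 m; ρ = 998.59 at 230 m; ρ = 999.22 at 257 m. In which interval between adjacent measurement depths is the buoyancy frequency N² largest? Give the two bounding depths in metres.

Compute the density gradient over each adjacent pair:
  5–12 m: Δρ/Δz = 0.27/7 = 0.039 kg m⁻⁴
  12–230 m: Δρ/Δz = 0.60/218 = 2.8 × 10⁻³ kg m⁻⁴
  230–257 m: Δρ/Δz = 0.63/27 = 0.023 kg m⁻⁴
The largest gradient is in the 5–12 m interval — the pycnocline.

5–12 m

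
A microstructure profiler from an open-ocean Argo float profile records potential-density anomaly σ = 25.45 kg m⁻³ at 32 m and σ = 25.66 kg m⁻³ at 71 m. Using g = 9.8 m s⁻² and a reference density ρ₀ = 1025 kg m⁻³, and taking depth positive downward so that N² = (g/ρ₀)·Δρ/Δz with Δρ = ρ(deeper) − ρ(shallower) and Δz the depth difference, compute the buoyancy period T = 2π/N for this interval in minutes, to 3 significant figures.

14.6 min

Δρ = 1025.66 − 1025.45 = 0.21 kg m⁻³ over Δz = 71 − 32 = 39 m.
N² = (9.8/1025) × (0.21/39) = 5.1482 × 10⁻⁵ s⁻².
N = √(5.1482 × 10⁻⁵) = 7.1751 × 10⁻³ rad s⁻¹, so T = 2π/N = 875.69 s = 14.595 min ≈ 14.6 min.
Since Δρ > 0 the layer is stably stratified.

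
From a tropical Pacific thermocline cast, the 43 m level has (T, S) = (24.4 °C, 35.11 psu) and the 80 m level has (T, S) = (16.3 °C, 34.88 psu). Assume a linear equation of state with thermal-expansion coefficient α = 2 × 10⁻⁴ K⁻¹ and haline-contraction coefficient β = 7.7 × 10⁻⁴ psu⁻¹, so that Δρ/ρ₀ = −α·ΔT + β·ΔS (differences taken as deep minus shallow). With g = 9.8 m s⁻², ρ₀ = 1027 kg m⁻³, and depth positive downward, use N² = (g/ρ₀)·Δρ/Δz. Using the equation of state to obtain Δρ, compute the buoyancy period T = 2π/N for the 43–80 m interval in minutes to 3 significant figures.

5.36 min

ΔT = -8.1 K, ΔS = -0.23 psu (deep − shallow).
Δρ/ρ₀ = −αΔT + βΔS = 1.62 × 10⁻³ − 1.771 × 10⁻⁴ = 1.4429 × 10⁻³, so Δρ ≈ 1.482 kg m⁻³.
N² = (g/ρ₀)·Δρ/Δz = g·(Δρ/ρ₀)/Δz = 9.8 × 1.4429 × 10⁻³ / 37 = 3.8217 × 10⁻⁴ s⁻².
N = √(3.8217 × 10⁻⁴) = 0.019549 rad s⁻¹ → T = 2π/N = 321.41 s = 5.3568 min ≈ 5.36 min.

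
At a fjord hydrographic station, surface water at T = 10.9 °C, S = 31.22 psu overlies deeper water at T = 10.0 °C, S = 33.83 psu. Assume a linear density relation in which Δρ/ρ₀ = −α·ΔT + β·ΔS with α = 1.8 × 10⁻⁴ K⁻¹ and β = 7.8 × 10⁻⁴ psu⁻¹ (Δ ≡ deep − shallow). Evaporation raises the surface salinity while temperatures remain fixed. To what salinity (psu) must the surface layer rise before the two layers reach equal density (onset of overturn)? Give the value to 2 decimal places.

Neutral buoyancy requires −α(T_deep − T_surf) + β(S_deep − S_surf′) = 0.
S_surf′ = S_deep − (α/β)·ΔT = 33.83 − (1.8 × 10⁻⁴/7.8 × 10⁻⁴)·(-0.9) = 34.0377 psu.
Increase required: 34.0377 − 31.22 = 2.8177 psu.

34.04 psu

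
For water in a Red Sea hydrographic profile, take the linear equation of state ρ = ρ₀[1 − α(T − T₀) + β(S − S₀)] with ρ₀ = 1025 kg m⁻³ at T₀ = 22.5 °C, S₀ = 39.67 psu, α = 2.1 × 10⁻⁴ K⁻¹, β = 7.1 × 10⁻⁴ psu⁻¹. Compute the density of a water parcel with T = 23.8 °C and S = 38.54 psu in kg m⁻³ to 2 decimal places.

1023.90 kg m⁻³

T − T₀ = +1.3 K, S − S₀ = -1.13 psu.
Bracket = 1 − α·(+1.3) + β·(-1.13) = 1 + (-1.0753 × 10⁻³) = 0.9989247.
ρ = 1025 × 0.9989247 = 1023.90 kg m⁻³.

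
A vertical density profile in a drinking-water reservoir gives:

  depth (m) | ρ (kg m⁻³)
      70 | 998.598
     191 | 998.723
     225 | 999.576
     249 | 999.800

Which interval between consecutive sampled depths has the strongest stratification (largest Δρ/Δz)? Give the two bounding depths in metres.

Compute the density gradient over each adjacent pair:
  70–191 m: Δρ/Δz = 0.125/121 = 1.0 × 10⁻³ kg m⁻⁴
  191–225 m: Δρ/Δz = 0.853/34 = 0.025 kg m⁻⁴
  225–249 m: Δρ/Δz = 0.224/24 = 9.3 × 10⁻³ kg m⁻⁴
The largest gradient is in the 191–225 m interval — the pycnocline.

191–225 m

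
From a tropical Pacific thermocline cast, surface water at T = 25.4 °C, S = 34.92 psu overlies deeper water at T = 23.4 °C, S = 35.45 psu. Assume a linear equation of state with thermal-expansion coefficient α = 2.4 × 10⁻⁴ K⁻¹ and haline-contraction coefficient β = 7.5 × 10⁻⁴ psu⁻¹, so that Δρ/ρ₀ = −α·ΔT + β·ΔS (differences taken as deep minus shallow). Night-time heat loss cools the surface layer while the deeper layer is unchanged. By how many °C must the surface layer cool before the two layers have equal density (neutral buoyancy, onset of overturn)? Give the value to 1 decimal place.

3.7 °C

Neutral buoyancy requires Δρ = 0, i.e. −α(T_deep − T_surf′) + β(S_deep − S_surf) = 0.
T_surf′ = T_deep − (β/α)·ΔS = 23.4 − (7.5 × 10⁻⁴/2.4 × 10⁻⁴)·(+0.53) = 21.744 °C.
Cooling required: 25.4 − (21.744) = 3.656 °C.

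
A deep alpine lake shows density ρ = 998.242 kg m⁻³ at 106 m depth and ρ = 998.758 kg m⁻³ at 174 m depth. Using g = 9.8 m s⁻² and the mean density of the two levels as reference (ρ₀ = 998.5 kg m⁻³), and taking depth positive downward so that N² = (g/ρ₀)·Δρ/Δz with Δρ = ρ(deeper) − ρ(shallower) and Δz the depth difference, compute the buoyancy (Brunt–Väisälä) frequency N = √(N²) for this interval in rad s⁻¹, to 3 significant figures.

8.63 × 10⁻³ rad s⁻¹

Δρ = 998.758 − 998.242 = 0.516 kg m⁻³ over Δz = 174 − 106 = 68 m.
N² = (9.8/998.5) × (0.516/68) = 7.4476 × 10⁻⁵ s⁻².
N = √(7.4476 × 10⁻⁵) = 8.6299 × 10⁻³ rad s⁻¹ ≈ 8.63 × 10⁻³ rad s⁻¹.
Since Δρ > 0 the layer is stably stratified.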